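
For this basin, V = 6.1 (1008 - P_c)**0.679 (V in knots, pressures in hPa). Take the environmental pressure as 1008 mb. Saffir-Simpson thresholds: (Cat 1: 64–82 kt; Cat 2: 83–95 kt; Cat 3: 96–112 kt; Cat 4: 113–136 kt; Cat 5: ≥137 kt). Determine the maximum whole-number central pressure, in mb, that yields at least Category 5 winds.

910 mb

Category 5 begins at V = 137 kt.
Required ΔP = (137/6.1)^(1/0.679) = 22.459^1.473 ≈ 97.78 mb.
P_c ≤ 1008 − 97.78 = 910.22, so the highest integer P_c is 910 mb.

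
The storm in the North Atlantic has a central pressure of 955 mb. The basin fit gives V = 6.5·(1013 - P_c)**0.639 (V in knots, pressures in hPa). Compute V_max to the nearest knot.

ΔP = 1013 − 955 = 58 mb.
58^0.639 ≈ 13.392.
V ≈ 6.5 × 13.392 ≈ 87.0 kt.

87 kt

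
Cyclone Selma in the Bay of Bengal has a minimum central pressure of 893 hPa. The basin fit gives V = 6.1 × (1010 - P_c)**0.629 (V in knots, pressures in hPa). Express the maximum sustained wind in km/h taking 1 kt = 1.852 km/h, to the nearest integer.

226 km/h

ΔP = 1010 − 893 = 117 hPa.
V ≈ 6.1 × 117^0.629 = 6.1 × 19.994 ≈ 121.960 kt.
121.960 × 1.852 ≈ 225.87 km/h → 226 km/h.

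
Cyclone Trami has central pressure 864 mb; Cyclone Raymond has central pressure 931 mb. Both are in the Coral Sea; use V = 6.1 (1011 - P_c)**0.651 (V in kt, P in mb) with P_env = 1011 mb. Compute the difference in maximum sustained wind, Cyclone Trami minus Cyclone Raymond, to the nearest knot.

51 kt

Cyclone Trami: ΔP = 147; V ≈ 6.1 × 147^0.651 ≈ 157.13 kt.
Cyclone Raymond: ΔP = 80; V ≈ 6.1 × 80^0.651 ≈ 105.74 kt.
Difference ≈ 157.13 − 105.74 = 51.39 → 51 kt.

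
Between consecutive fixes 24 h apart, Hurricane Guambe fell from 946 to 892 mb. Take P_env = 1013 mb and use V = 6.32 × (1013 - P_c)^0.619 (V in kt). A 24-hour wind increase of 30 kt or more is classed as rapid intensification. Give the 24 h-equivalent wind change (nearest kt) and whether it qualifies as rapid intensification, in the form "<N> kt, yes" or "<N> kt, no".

V₁: ΔP = 67, V ≈ 6.32 × 67^0.619 ≈ 85.32 kt.
V₂: ΔP = 121, V ≈ 6.32 × 121^0.619 ≈ 123.02 kt.
ΔV over 24 h = 37.70 kt → 24 h equivalent = 37.70 × 24/24 ≈ 37.70 kt.
38 kt ≥ 30 kt ⇒ rapid intensification.

38 kt, yes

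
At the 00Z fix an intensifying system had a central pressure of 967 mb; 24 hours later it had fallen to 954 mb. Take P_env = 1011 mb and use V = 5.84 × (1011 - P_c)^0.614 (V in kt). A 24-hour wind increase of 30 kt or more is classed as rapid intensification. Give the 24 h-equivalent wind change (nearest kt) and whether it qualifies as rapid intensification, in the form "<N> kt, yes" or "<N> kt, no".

10 kt, no

V₁: ΔP = 44, V ≈ 5.84 × 44^0.614 ≈ 59.63 kt.
V₂: ΔP = 57, V ≈ 5.84 × 57^0.614 ≈ 69.91 kt.
ΔV over 24 h = 10.28 kt → 24 h equivalent = 10.28 × 24/24 ≈ 10.28 kt.
10 kt < 30 kt ⇒ not rapid intensification.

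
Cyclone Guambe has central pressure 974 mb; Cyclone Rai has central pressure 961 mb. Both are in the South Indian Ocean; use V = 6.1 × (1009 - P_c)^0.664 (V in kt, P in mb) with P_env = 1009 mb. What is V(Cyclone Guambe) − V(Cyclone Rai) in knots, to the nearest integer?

-15 kt

Cyclone Guambe: ΔP = 35; V ≈ 6.1 × 35^0.664 ≈ 64.65 kt.
Cyclone Rai: ΔP = 48; V ≈ 6.1 × 48^0.664 ≈ 79.74 kt.
Difference ≈ 64.65 − 79.74 = -15.09 → -15 kt.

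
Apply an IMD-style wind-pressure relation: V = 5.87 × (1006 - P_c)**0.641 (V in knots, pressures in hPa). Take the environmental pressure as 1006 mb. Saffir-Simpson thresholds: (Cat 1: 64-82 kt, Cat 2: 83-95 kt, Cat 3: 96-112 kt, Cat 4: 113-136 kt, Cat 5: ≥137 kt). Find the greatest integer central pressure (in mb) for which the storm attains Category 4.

Category 4 begins at V = 113 kt.
Required ΔP = (113/5.87)^(1/0.641) = 19.250^1.560 ≈ 100.88 mb.
P_c ≤ 1006 − 100.88 = 905.12, so the highest integer P_c is 905 mb.

905 mb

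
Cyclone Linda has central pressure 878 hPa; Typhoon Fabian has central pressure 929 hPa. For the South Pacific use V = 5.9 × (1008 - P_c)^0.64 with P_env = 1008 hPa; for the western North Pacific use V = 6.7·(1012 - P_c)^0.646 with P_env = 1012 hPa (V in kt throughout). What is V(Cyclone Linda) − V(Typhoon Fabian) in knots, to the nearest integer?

Cyclone Linda: ΔP = 130; V ≈ 5.9 × 130^0.64 ≈ 132.98 kt.
Typhoon Fabian: ΔP = 83; V ≈ 6.7 × 83^0.646 ≈ 116.36 kt.
Difference ≈ 132.98 − 116.36 = 16.62 → 17 kt.

17 kt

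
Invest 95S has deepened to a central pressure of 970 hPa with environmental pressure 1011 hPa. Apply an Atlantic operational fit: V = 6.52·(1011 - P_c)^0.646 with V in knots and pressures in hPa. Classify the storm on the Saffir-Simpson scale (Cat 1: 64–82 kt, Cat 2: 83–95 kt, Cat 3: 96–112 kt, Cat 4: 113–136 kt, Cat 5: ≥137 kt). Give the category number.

ΔP = 1011 − 970 = 41 hPa.
V ≈ 6.52 × 41^0.646 = 6.52 × 11.01 ≈ 72 kt.
72 kt falls in the Category 1 band.

1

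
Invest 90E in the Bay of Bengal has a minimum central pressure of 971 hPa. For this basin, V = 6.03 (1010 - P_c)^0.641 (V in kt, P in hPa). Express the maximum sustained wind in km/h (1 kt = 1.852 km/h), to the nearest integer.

ΔP = 1010 − 971 = 39 hPa.
V ≈ 6.03 × 39^0.641 = 6.03 × 10.468 ≈ 63.123 kt.
63.123 × 1.852 ≈ 116.90 km/h → 117 km/h.

117 km/h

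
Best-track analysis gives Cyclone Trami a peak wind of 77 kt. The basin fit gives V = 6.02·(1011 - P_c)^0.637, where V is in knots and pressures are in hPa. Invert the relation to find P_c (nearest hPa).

ΔP = (V / 6.02)^(1/0.637) = (77/6.02)^1.570.
77/6.02 = 12.791; 12.791^1.570 ≈ 54.66 hPa.
P_c = 1011 − 54.66 = 956.34 ≈ 956 hPa.

956 hPa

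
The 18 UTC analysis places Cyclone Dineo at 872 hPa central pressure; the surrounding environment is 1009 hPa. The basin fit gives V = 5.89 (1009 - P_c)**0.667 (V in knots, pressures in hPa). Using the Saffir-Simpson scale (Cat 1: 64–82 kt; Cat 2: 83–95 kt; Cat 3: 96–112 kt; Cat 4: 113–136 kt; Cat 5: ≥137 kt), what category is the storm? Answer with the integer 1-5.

ΔP = 1009 − 872 = 137 hPa.
V ≈ 5.89 × 137^0.667 = 5.89 × 26.62 ≈ 157 kt.
157 kt falls in the Category 5 band.

5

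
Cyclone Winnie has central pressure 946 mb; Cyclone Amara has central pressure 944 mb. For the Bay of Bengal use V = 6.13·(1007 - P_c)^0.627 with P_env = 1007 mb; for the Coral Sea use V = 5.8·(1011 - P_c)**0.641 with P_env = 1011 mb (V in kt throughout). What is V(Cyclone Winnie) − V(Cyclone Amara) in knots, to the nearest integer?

-5 kt

Cyclone Winnie: ΔP = 61; V ≈ 6.13 × 61^0.627 ≈ 80.70 kt.
Cyclone Amara: ΔP = 67; V ≈ 5.8 × 67^0.641 ≈ 85.89 kt.
Difference ≈ 80.70 − 85.89 = -5.19 → -5 kt.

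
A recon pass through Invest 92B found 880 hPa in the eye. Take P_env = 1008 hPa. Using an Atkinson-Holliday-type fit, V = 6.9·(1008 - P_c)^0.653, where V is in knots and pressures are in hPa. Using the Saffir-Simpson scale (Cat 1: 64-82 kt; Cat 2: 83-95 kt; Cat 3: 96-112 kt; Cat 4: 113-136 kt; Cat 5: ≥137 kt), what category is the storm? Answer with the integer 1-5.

ΔP = 1008 − 880 = 128 hPa.
V ≈ 6.9 × 128^0.653 = 6.9 × 23.77 ≈ 164 kt.
164 kt falls in the Category 5 band.

5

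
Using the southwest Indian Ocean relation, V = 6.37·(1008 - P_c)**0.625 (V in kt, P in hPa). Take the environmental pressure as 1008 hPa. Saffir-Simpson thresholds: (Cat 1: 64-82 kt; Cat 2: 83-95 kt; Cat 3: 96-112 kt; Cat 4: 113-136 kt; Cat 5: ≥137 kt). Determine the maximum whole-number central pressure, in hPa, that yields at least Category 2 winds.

947 hPa

Category 2 begins at V = 83 kt.
Required ΔP = (83/6.37)^(1/0.625) = 13.030^1.600 ≈ 60.80 hPa.
P_c ≤ 1008 − 60.80 = 947.20, so the highest integer P_c is 947 hPa.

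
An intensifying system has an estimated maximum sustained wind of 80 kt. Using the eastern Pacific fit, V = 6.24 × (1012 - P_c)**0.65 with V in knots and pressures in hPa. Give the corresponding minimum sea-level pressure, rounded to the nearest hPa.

ΔP = (V / 6.24)^(1/0.65) = (80/6.24)^1.538.
80/6.24 = 12.821; 12.821^1.538 ≈ 50.64 hPa.
P_c = 1012 − 50.64 = 961.36 ≈ 961 hPa.

961 hPa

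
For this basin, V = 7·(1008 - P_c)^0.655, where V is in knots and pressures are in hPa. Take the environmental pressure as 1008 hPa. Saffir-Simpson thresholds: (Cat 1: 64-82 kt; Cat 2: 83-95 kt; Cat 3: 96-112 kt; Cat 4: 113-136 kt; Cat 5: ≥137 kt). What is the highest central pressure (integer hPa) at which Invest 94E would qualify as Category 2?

Category 2 begins at V = 83 kt.
Required ΔP = (83/7)^(1/0.655) = 11.857^1.527 ≈ 43.62 hPa.
P_c ≤ 1008 − 43.62 = 964.38, so the highest integer P_c is 964 hPa.

964 hPa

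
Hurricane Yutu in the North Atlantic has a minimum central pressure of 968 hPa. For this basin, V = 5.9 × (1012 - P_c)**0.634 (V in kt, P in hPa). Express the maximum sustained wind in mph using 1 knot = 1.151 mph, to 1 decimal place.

74.8 mph

ΔP = 1012 − 968 = 44 hPa.
V ≈ 5.9 × 44^0.634 = 5.9 × 11.014 ≈ 64.983 kt.
64.983 × 1.151 ≈ 74.80 mph → 74.8 mph.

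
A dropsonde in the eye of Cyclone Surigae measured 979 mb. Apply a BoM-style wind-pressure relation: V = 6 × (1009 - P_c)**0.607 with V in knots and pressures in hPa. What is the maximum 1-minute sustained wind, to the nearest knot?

ΔP = 1009 − 979 = 30 mb.
30^0.607 ≈ 7.882.
V ≈ 6 × 7.882 ≈ 47.3 kt.

47 kt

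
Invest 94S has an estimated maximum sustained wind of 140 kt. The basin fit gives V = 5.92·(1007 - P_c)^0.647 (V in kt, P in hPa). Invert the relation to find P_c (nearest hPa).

ΔP = (V / 5.92)^(1/0.647) = (140/5.92)^1.546.
140/5.92 = 23.649; 23.649^1.546 ≈ 132.85 hPa.
P_c = 1007 − 132.85 = 874.15 ≈ 874 hPa.

874 hPa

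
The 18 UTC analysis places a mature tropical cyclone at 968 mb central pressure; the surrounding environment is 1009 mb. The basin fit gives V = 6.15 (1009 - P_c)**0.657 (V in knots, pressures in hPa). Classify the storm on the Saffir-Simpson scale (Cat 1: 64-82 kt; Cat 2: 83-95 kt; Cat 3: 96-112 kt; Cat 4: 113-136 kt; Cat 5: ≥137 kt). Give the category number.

1

ΔP = 1009 − 968 = 41 mb.
V ≈ 6.15 × 41^0.657 = 6.15 × 11.47 ≈ 71 kt.
71 kt falls in the Category 1 band.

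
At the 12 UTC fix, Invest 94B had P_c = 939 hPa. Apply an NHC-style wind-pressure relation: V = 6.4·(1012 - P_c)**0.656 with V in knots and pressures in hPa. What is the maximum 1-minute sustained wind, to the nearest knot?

107 kt

ΔP = 1012 − 939 = 73 hPa.
73^0.656 ≈ 16.686.
V ≈ 6.4 × 16.686 ≈ 106.8 kt.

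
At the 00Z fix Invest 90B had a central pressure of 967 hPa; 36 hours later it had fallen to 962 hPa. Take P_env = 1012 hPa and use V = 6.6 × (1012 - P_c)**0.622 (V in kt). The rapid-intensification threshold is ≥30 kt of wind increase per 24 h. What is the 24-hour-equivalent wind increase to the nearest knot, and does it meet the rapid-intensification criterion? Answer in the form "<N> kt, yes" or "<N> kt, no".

3 kt, no

V₁: ΔP = 45, V ≈ 6.6 × 45^0.622 ≈ 70.44 kt.
V₂: ΔP = 50, V ≈ 6.6 × 50^0.622 ≈ 75.21 kt.
ΔV over 36 h = 4.77 kt → 24 h equivalent = 4.77 × 24/36 ≈ 3.18 kt.
3 kt < 30 kt ⇒ not rapid intensification.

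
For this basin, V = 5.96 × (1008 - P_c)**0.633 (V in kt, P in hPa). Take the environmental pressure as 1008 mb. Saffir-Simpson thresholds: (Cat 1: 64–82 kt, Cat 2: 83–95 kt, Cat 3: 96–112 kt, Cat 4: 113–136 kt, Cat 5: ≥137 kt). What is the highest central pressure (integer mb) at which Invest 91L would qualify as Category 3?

Category 3 begins at V = 96 kt.
Required ΔP = (96/5.96)^(1/0.633) = 16.107^1.580 ≈ 80.69 mb.
P_c ≤ 1008 − 80.69 = 927.31, so the highest integer P_c is 927 mb.

927 mb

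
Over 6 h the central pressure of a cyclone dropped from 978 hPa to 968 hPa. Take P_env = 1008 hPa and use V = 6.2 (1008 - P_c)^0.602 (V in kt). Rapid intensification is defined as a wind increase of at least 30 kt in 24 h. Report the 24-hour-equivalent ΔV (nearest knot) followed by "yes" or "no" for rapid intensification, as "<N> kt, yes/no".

V₁: ΔP = 30, V ≈ 6.2 × 30^0.602 ≈ 48.04 kt.
V₂: ΔP = 40, V ≈ 6.2 × 40^0.602 ≈ 57.13 kt.
ΔV over 6 h = 9.09 kt → 24 h equivalent = 9.09 × 24/6 ≈ 36.36 kt.
36 kt ≥ 30 kt ⇒ rapid intensification.

36 kt, yes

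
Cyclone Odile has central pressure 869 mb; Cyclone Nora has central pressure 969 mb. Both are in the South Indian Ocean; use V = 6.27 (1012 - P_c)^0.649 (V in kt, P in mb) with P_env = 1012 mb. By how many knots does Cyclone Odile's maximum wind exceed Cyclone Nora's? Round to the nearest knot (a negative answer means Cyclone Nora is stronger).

Cyclone Odile: ΔP = 143; V ≈ 6.27 × 143^0.649 ≈ 157.07 kt.
Cyclone Nora: ΔP = 43; V ≈ 6.27 × 43^0.649 ≈ 72.01 kt.
Difference ≈ 157.07 − 72.01 = 85.06 → 85 kt.

85 kt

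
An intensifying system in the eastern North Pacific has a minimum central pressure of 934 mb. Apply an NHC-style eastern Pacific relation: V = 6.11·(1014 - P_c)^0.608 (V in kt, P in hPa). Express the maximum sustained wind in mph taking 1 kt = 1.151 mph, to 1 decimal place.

ΔP = 1014 − 934 = 80 mb.
V ≈ 6.11 × 80^0.608 = 6.11 × 14.357 ≈ 87.724 kt.
87.724 × 1.151 ≈ 100.97 mph → 101.0 mph.

101.0 mph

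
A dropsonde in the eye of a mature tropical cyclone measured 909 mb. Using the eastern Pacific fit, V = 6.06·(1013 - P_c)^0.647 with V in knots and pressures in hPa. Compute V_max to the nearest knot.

ΔP = 1013 − 909 = 104 mb.
104^0.647 ≈ 20.185.
V ≈ 6.06 × 20.185 ≈ 122.3 kt.

122 kt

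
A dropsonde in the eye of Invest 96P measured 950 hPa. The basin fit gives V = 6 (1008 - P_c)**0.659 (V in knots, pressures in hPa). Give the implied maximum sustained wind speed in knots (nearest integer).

87 kt

ΔP = 1008 − 950 = 58 hPa.
58^0.659 ≈ 14.524.
V ≈ 6 × 14.524 ≈ 87.1 kt.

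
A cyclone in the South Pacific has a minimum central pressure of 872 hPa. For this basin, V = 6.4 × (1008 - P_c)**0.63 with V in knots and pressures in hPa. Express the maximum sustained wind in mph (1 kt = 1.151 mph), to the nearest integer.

ΔP = 1008 − 872 = 136 hPa.
V ≈ 6.4 × 136^0.63 = 6.4 × 22.087 ≈ 141.354 kt.
141.354 × 1.151 ≈ 162.70 mph → 163 mph.

163 mph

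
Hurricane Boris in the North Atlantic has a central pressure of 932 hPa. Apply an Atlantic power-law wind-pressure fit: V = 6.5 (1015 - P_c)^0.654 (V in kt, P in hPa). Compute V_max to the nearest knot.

117 kt

ΔP = 1015 − 932 = 83 hPa.
83^0.654 ≈ 17.992.
V ≈ 6.5 × 17.992 ≈ 116.9 kt.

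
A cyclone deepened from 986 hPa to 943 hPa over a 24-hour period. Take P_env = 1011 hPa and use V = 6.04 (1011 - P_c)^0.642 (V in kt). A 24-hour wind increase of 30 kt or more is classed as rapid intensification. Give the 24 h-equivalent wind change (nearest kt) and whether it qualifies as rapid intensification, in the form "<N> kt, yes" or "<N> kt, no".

43 kt, yes

V₁: ΔP = 25, V ≈ 6.04 × 25^0.642 ≈ 47.70 kt.
V₂: ΔP = 68, V ≈ 6.04 × 68^0.642 ≈ 90.68 kt.
ΔV over 24 h = 42.98 kt → 24 h equivalent = 42.98 × 24/24 ≈ 42.98 kt.
43 kt ≥ 30 kt ⇒ rapid intensification.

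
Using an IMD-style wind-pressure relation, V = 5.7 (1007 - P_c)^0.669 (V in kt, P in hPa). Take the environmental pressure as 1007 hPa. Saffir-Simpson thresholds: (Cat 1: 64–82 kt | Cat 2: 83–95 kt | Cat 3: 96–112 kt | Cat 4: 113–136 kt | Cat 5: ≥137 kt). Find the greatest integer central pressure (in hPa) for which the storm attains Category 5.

Category 5 begins at V = 137 kt.
Required ΔP = (137/5.7)^(1/0.669) = 24.035^1.495 ≈ 115.89 hPa.
P_c ≤ 1007 − 115.89 = 891.11, so the highest integer P_c is 891 hPa.

891 hPa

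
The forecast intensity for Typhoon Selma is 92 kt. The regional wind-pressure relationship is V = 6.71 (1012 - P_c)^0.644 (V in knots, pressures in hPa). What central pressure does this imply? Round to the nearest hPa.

ΔP = (V / 6.71)^(1/0.644) = (92/6.71)^1.553.
92/6.71 = 13.711; 13.711^1.553 ≈ 58.29 hPa.
P_c = 1012 − 58.29 = 953.71 ≈ 954 hPa.

954 hPa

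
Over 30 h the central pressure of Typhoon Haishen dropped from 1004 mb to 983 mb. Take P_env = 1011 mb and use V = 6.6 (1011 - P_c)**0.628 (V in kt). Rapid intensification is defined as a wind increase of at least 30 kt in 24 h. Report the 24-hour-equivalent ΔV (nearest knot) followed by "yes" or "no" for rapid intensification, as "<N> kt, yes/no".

25 kt, no

V₁: ΔP = 7, V ≈ 6.6 × 7^0.628 ≈ 22.40 kt.
V₂: ΔP = 28, V ≈ 6.6 × 28^0.628 ≈ 53.50 kt.
ΔV over 30 h = 31.10 kt → 24 h equivalent = 31.10 × 24/30 ≈ 24.88 kt.
25 kt < 30 kt ⇒ not rapid intensification.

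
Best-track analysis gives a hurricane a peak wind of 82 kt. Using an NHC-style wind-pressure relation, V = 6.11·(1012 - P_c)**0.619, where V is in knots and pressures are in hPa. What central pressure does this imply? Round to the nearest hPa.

ΔP = (V / 6.11)^(1/0.619) = (82/6.11)^1.616.
82/6.11 = 13.421; 13.421^1.616 ≈ 66.36 hPa.
P_c = 1012 − 66.36 = 945.64 ≈ 946 hPa.

946 hPa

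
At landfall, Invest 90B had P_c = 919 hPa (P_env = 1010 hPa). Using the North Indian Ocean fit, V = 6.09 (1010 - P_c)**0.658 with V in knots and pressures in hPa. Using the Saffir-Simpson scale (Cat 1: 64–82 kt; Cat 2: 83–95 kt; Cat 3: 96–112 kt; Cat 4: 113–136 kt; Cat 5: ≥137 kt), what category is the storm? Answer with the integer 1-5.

4

ΔP = 1010 − 919 = 91 hPa.
V ≈ 6.09 × 91^0.658 = 6.09 × 19.46 ≈ 118 kt.
118 kt falls in the Category 4 band.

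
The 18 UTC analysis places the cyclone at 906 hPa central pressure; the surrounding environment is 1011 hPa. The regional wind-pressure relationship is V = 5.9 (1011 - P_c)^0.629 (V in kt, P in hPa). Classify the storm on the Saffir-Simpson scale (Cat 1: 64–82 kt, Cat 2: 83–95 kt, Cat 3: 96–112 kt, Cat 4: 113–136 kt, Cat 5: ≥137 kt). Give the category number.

3

ΔP = 1011 − 906 = 105 hPa.
V ≈ 5.9 × 105^0.629 = 5.9 × 18.68 ≈ 110 kt.
110 kt falls in the Category 3 band.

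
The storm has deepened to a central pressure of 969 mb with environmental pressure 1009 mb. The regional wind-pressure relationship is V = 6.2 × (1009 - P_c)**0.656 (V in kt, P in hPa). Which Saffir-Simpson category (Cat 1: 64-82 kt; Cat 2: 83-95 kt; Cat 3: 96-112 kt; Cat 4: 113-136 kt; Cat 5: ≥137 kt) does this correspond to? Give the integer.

ΔP = 1009 − 969 = 40 mb.
V ≈ 6.2 × 40^0.656 = 6.2 × 11.24 ≈ 70 kt.
70 kt falls in the Category 1 band.

1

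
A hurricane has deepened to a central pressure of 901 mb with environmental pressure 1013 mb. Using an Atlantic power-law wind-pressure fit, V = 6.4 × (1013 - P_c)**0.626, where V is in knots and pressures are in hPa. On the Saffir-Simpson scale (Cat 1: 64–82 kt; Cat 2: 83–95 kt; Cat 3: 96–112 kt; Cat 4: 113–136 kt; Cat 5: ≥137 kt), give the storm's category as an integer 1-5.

4

ΔP = 1013 − 901 = 112 mb.
V ≈ 6.4 × 112^0.626 = 6.4 × 19.18 ≈ 123 kt.
123 kt falls in the Category 4 band.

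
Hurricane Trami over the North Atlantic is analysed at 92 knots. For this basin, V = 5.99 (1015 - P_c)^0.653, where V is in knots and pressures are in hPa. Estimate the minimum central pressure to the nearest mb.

ΔP = (V / 5.99)^(1/0.653) = (92/5.99)^1.531.
92/5.99 = 15.359; 15.359^1.531 ≈ 65.58 mb.
P_c = 1015 − 65.58 = 949.42 ≈ 949 mb.

949 mb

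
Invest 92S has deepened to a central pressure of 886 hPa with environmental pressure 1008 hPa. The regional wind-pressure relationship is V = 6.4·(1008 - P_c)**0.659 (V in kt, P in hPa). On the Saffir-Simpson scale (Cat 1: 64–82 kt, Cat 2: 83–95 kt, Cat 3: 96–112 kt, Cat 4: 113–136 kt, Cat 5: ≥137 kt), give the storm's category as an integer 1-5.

ΔP = 1008 − 886 = 122 hPa.
V ≈ 6.4 × 122^0.659 = 6.4 × 23.71 ≈ 152 kt.
152 kt falls in the Category 5 band.

5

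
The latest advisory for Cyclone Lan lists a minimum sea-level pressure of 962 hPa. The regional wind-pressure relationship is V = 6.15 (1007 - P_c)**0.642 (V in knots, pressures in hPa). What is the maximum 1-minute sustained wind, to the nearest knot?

71 kt

ΔP = 1007 − 962 = 45 hPa.
45^0.642 ≈ 11.518.
V ≈ 6.15 × 11.518 ≈ 70.8 kt.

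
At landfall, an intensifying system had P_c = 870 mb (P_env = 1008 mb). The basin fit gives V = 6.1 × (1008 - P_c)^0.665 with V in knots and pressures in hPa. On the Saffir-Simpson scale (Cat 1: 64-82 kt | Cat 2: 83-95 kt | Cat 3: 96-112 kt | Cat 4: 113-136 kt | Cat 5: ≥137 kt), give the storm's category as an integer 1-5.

5

ΔP = 1008 − 870 = 138 mb.
V ≈ 6.1 × 138^0.665 = 6.1 × 26.49 ≈ 162 kt.
162 kt falls in the Category 5 band.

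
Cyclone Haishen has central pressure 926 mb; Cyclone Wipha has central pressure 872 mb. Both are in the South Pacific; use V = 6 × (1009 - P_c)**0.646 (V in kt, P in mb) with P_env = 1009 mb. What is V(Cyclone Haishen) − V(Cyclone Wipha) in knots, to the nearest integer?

Cyclone Haishen: ΔP = 83; V ≈ 6 × 83^0.646 ≈ 104.20 kt.
Cyclone Wipha: ΔP = 137; V ≈ 6 × 137^0.646 ≈ 144.04 kt.
Difference ≈ 104.20 − 144.04 = -39.84 → -40 kt.

-40 kt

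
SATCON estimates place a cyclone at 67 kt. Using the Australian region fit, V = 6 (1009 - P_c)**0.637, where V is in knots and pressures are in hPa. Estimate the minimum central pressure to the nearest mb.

ΔP = (V / 6)^(1/0.637) = (67/6)^1.570.
67/6 = 11.167; 11.167^1.570 ≈ 44.17 mb.
P_c = 1009 − 44.17 = 964.83 ≈ 965 mb.

965 mb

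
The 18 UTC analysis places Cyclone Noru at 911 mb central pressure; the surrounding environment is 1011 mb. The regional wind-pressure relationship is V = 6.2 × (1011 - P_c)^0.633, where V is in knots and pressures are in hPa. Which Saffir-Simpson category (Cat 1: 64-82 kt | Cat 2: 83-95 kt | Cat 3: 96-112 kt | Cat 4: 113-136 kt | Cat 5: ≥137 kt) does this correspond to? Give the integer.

ΔP = 1011 − 911 = 100 mb.
V ≈ 6.2 × 100^0.633 = 6.2 × 18.45 ≈ 114 kt.
114 kt falls in the Category 4 band.

4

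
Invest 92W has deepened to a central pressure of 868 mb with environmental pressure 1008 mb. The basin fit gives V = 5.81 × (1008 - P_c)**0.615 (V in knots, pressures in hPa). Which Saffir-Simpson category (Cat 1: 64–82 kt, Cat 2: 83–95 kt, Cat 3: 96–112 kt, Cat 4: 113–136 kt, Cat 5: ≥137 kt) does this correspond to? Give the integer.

ΔP = 1008 − 868 = 140 mb.
V ≈ 5.81 × 140^0.615 = 5.81 × 20.89 ≈ 121 kt.
121 kt falls in the Category 4 band.

4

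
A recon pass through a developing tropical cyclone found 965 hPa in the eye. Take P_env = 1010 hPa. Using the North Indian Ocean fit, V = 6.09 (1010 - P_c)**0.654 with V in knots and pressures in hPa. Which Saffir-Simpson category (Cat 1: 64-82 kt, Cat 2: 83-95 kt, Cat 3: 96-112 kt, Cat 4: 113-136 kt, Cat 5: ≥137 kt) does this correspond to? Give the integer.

1

ΔP = 1010 − 965 = 45 hPa.
V ≈ 6.09 × 45^0.654 = 6.09 × 12.06 ≈ 73 kt.
73 kt falls in the Category 1 band.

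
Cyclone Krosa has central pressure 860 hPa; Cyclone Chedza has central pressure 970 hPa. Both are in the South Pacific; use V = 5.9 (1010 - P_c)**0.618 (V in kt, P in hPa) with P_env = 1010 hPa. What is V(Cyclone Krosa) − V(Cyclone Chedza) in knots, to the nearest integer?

Cyclone Krosa: ΔP = 150; V ≈ 5.9 × 150^0.618 ≈ 130.52 kt.
Cyclone Chedza: ΔP = 40; V ≈ 5.9 × 40^0.618 ≈ 57.67 kt.
Difference ≈ 130.52 − 57.67 = 72.85 → 73 kt.

73 kt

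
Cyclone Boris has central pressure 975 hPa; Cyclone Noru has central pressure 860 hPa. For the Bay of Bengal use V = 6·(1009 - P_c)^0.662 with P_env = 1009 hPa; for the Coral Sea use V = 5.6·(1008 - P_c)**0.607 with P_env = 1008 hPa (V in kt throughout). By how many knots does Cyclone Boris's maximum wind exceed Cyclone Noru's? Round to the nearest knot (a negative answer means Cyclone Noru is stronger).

Cyclone Boris: ΔP = 34; V ≈ 6 × 34^0.662 ≈ 61.94 kt.
Cyclone Noru: ΔP = 148; V ≈ 5.6 × 148^0.607 ≈ 116.29 kt.
Difference ≈ 61.94 − 116.29 = -54.35 → -54 kt.

-54 kt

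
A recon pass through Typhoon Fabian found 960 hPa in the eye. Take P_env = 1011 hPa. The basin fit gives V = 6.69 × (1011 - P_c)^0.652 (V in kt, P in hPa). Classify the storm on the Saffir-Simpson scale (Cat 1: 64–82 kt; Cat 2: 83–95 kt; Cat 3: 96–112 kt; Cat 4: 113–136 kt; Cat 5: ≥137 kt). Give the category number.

2

ΔP = 1011 − 960 = 51 hPa.
V ≈ 6.69 × 51^0.652 = 6.69 × 12.98 ≈ 87 kt.
87 kt falls in the Category 2 band.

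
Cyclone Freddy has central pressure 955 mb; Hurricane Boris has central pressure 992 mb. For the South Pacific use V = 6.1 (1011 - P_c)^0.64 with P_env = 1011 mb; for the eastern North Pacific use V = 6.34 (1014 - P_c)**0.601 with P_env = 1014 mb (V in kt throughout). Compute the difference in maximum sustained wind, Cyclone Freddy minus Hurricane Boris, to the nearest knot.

Cyclone Freddy: ΔP = 56; V ≈ 6.1 × 56^0.64 ≈ 80.20 kt.
Hurricane Boris: ΔP = 22; V ≈ 6.34 × 22^0.601 ≈ 40.63 kt.
Difference ≈ 80.20 − 40.63 = 39.57 → 40 kt.

40 kt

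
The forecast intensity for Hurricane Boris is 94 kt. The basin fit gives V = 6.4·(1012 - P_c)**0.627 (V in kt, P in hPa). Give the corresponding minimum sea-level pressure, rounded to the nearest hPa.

ΔP = (V / 6.4)^(1/0.627) = (94/6.4)^1.595.
94/6.4 = 14.688; 14.688^1.595 ≈ 72.64 hPa.
P_c = 1012 − 72.64 = 939.36 ≈ 939 hPa.

939 hPa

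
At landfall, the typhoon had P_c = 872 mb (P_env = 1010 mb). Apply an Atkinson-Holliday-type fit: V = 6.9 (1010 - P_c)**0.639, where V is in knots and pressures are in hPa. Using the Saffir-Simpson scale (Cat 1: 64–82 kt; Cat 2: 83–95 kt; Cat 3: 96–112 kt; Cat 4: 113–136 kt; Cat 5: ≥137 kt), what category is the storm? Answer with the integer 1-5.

ΔP = 1010 − 872 = 138 mb.
V ≈ 6.9 × 138^0.639 = 6.9 × 23.30 ≈ 161 kt.
161 kt falls in the Category 5 band.

5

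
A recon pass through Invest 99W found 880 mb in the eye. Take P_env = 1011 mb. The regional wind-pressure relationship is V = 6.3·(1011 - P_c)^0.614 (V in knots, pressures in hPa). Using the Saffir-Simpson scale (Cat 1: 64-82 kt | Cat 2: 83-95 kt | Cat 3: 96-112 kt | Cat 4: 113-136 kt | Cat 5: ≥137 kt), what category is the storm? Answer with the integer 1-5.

ΔP = 1011 − 880 = 131 mb.
V ≈ 6.3 × 131^0.614 = 6.3 × 19.95 ≈ 126 kt.
126 kt falls in the Category 4 band.

4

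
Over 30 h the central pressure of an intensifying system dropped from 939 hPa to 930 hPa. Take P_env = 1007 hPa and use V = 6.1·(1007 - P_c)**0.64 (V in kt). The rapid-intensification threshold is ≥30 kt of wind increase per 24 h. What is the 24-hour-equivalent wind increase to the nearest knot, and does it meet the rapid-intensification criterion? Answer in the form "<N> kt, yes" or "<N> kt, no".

V₁: ΔP = 68, V ≈ 6.1 × 68^0.64 ≈ 90.81 kt.
V₂: ΔP = 77, V ≈ 6.1 × 77^0.64 ≈ 98.33 kt.
ΔV over 30 h = 7.52 kt → 24 h equivalent = 7.52 × 24/30 ≈ 6.02 kt.
6 kt < 30 kt ⇒ not rapid intensification.

6 kt, no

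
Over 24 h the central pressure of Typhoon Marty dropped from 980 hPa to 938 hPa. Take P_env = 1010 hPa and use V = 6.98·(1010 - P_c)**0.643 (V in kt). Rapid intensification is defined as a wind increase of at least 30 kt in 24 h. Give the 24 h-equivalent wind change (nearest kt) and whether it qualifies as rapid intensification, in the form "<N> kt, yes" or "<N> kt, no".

V₁: ΔP = 30, V ≈ 6.98 × 30^0.643 ≈ 62.18 kt.
V₂: ΔP = 72, V ≈ 6.98 × 72^0.643 ≈ 109.17 kt.
ΔV over 24 h = 46.99 kt → 24 h equivalent = 46.99 × 24/24 ≈ 46.99 kt.
47 kt ≥ 30 kt ⇒ rapid intensification.

47 kt, yes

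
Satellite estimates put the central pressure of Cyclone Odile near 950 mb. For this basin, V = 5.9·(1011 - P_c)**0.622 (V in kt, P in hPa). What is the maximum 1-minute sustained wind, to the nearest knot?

76 kt

ΔP = 1011 − 950 = 61 mb.
61^0.622 ≈ 12.897.
V ≈ 5.9 × 12.897 ≈ 76.1 kt.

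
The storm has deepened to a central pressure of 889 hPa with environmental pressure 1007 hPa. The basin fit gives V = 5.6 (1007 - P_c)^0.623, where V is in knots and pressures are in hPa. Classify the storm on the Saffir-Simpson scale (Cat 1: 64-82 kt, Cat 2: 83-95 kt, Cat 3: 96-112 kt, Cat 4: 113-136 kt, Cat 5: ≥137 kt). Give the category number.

3

ΔP = 1007 − 889 = 118 hPa.
V ≈ 5.6 × 118^0.623 = 5.6 × 19.53 ≈ 109 kt.
109 kt falls in the Category 3 band.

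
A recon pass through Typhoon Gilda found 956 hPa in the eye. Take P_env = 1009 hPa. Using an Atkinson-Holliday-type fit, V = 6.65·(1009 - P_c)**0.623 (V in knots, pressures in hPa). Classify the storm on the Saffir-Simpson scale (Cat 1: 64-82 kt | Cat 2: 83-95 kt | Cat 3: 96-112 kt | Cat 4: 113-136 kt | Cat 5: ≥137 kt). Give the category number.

1

ΔP = 1009 − 956 = 53 hPa.
V ≈ 6.65 × 53^0.623 = 6.65 × 11.86 ≈ 79 kt.
79 kt falls in the Category 1 band.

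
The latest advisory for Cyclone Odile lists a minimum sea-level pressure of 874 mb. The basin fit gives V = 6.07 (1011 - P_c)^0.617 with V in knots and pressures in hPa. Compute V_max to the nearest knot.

126 kt

ΔP = 1011 − 874 = 137 mb.
137^0.617 ≈ 20.814.
V ≈ 6.07 × 20.814 ≈ 126.3 kt.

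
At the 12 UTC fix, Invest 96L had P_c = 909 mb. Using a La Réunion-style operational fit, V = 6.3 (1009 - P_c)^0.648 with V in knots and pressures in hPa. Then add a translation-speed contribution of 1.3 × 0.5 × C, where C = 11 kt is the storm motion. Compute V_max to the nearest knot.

132 kt

ΔP = 1009 − 909 = 100 mb.
100^0.648 ≈ 19.770.
V ≈ 6.3 × 19.770 ≈ 124.5 kt.
Translation term: 1.3 × 0.5 × 11 = 7.15 kt.
Corrected V ≈ 131.65 kt → 132 kt.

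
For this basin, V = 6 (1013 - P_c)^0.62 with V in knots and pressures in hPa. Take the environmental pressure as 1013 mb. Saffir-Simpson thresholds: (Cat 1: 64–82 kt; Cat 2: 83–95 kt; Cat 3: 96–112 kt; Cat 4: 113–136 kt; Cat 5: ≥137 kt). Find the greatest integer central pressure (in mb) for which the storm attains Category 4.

899 mb

Category 4 begins at V = 113 kt.
Required ΔP = (113/6)^(1/0.62) = 18.833^1.613 ≈ 113.85 mb.
P_c ≤ 1013 − 113.85 = 899.15, so the highest integer P_c is 899 mb.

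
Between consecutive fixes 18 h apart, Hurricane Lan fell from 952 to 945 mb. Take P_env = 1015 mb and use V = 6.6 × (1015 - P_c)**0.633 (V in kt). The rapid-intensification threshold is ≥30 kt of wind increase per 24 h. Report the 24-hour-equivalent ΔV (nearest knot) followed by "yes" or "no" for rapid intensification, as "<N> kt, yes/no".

V₁: ΔP = 63, V ≈ 6.6 × 63^0.633 ≈ 90.89 kt.
V₂: ΔP = 70, V ≈ 6.6 × 70^0.633 ≈ 97.16 kt.
ΔV over 18 h = 6.27 kt → 24 h equivalent = 6.27 × 24/18 ≈ 8.36 kt.
8 kt < 30 kt ⇒ not rapid intensification.

8 kt, no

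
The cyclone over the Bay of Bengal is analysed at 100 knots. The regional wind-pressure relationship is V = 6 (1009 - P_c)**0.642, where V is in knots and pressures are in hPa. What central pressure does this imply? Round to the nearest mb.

ΔP = (V / 6)^(1/0.642) = (100/6)^1.558.
100/6 = 16.667; 16.667^1.558 ≈ 80.02 mb.
P_c = 1009 − 80.02 = 928.98 ≈ 929 mb.

929 mb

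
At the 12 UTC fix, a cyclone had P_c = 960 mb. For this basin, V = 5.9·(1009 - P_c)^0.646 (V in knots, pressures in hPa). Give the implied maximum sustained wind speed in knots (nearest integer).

73 kt

ΔP = 1009 − 960 = 49 mb.
49^0.646 ≈ 12.356.
V ≈ 5.9 × 12.356 ≈ 72.9 kt.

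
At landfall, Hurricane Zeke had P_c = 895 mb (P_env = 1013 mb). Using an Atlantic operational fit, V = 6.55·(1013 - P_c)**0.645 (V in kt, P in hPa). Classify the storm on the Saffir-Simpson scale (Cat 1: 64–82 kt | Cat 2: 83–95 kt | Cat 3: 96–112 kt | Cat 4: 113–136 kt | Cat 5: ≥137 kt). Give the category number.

ΔP = 1013 − 895 = 118 mb.
V ≈ 6.55 × 118^0.645 = 6.55 × 21.70 ≈ 142 kt.
142 kt falls in the Category 5 band.

5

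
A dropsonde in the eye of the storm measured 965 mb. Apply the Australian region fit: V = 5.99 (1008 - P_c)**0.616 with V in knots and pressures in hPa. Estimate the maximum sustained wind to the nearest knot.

61 kt

ΔP = 1008 − 965 = 43 mb.
43^0.616 ≈ 10.144.
V ≈ 5.99 × 10.144 ≈ 60.8 kt.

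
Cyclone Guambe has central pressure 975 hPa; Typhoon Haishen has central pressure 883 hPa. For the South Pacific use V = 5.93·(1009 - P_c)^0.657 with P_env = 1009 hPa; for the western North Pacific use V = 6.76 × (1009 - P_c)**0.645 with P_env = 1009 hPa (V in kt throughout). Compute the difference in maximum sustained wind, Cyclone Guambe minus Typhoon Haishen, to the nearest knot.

Cyclone Guambe: ΔP = 34; V ≈ 5.93 × 34^0.657 ≈ 60.15 kt.
Typhoon Haishen: ΔP = 126; V ≈ 6.76 × 126^0.645 ≈ 153.00 kt.
Difference ≈ 60.15 − 153.00 = -92.85 → -93 kt.

-93 kt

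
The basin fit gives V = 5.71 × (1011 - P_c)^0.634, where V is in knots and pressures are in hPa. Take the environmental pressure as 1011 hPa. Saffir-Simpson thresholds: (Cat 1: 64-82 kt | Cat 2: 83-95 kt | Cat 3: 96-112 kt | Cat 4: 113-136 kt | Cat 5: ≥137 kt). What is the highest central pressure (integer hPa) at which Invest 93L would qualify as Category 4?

Category 4 begins at V = 113 kt.
Required ΔP = (113/5.71)^(1/0.634) = 19.790^1.577 ≈ 110.88 hPa.
P_c ≤ 1011 − 110.88 = 900.12, so the highest integer P_c is 900 hPa.

900 hPa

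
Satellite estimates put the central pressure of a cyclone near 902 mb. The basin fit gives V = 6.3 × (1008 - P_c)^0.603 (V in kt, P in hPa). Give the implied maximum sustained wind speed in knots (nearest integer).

ΔP = 1008 − 902 = 106 mb.
106^0.603 ≈ 16.644.
V ≈ 6.3 × 16.644 ≈ 104.9 kt.

105 kt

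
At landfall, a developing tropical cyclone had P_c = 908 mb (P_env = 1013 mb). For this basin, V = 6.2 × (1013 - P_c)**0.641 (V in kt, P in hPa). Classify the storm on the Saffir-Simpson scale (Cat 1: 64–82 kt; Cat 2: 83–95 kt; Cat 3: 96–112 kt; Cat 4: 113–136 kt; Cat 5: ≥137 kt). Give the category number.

4

ΔP = 1013 − 908 = 105 mb.
V ≈ 6.2 × 105^0.641 = 6.2 × 19.75 ≈ 122 kt.
122 kt falls in the Category 4 band.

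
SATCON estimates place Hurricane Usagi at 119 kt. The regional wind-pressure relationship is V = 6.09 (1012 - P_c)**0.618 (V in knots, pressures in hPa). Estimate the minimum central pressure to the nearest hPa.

ΔP = (V / 6.09)^(1/0.618) = (119/6.09)^1.618.
119/6.09 = 19.540; 19.540^1.618 ≈ 122.71 hPa.
P_c = 1012 − 122.71 = 889.29 ≈ 889 hPa.

889 hPa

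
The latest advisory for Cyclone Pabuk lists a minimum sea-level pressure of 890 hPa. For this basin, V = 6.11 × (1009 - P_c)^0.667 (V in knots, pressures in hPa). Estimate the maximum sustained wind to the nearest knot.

148 kt

ΔP = 1009 − 890 = 119 hPa.
119^0.667 ≈ 24.232.
V ≈ 6.11 × 24.232 ≈ 148.1 kt.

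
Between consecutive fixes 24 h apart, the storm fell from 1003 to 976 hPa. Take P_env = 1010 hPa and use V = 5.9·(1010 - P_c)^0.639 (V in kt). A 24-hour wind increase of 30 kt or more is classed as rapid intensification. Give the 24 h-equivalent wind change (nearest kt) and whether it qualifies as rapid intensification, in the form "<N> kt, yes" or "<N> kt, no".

V₁: ΔP = 7, V ≈ 5.9 × 7^0.639 ≈ 20.46 kt.
V₂: ΔP = 34, V ≈ 5.9 × 34^0.639 ≈ 56.17 kt.
ΔV over 24 h = 35.71 kt → 24 h equivalent = 35.71 × 24/24 ≈ 35.71 kt.
36 kt ≥ 30 kt ⇒ rapid intensification.

36 kt, yes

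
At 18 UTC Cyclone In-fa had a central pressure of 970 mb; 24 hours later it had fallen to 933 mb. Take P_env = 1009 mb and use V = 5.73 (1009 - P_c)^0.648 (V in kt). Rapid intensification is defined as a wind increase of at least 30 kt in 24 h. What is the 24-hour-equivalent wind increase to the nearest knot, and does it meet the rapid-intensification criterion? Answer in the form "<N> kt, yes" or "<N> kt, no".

33 kt, yes

V₁: ΔP = 39, V ≈ 5.73 × 39^0.648 ≈ 61.54 kt.
V₂: ΔP = 76, V ≈ 5.73 × 76^0.648 ≈ 94.82 kt.
ΔV over 24 h = 33.28 kt → 24 h equivalent = 33.28 × 24/24 ≈ 33.28 kt.
33 kt ≥ 30 kt ⇒ rapid intensification.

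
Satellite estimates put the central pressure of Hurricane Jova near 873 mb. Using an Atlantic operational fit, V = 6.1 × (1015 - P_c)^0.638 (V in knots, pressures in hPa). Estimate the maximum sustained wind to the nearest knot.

ΔP = 1015 − 873 = 142 mb.
142^0.638 ≈ 23.613.
V ≈ 6.1 × 23.613 ≈ 144.0 kt.

144 kt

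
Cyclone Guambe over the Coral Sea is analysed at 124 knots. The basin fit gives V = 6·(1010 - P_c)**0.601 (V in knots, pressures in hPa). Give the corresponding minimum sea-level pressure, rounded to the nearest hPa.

856 hPa

ΔP = (V / 6)^(1/0.601) = (124/6)^1.664.
124/6 = 20.667; 20.667^1.664 ≈ 154.34 hPa.
P_c = 1010 − 154.34 = 855.66 ≈ 856 hPa.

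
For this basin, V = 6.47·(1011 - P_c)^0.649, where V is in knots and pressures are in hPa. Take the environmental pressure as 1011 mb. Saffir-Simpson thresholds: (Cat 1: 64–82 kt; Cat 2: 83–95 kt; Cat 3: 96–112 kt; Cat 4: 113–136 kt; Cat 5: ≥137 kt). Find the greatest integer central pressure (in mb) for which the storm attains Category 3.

Category 3 begins at V = 96 kt.
Required ΔP = (96/6.47)^(1/0.649) = 14.838^1.541 ≈ 63.81 mb.
P_c ≤ 1011 − 63.81 = 947.19, so the highest integer P_c is 947 mb.

947 mb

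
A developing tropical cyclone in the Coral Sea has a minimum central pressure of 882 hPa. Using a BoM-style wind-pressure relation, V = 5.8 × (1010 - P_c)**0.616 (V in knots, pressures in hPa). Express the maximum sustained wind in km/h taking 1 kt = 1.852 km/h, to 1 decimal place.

ΔP = 1010 − 882 = 128 hPa.
V ≈ 5.8 × 128^0.616 = 5.8 × 19.863 ≈ 115.204 kt.
115.204 × 1.852 ≈ 213.36 km/h → 213.4 km/h.

213.4 km/h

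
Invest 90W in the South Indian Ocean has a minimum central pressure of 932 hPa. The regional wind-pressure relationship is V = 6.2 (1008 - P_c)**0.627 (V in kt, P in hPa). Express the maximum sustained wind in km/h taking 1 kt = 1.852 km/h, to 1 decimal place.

ΔP = 1008 − 932 = 76 hPa.
V ≈ 6.2 × 76^0.627 = 6.2 × 15.110 ≈ 93.683 kt.
93.683 × 1.852 ≈ 173.50 km/h → 173.5 km/h.

173.5 km/h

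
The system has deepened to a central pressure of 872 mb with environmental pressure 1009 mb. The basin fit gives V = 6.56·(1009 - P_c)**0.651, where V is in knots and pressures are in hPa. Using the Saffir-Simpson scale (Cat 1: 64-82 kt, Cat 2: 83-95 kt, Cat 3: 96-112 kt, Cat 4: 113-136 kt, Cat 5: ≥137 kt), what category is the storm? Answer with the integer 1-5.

ΔP = 1009 − 872 = 137 mb.
V ≈ 6.56 × 137^0.651 = 6.56 × 24.60 ≈ 161 kt.
161 kt falls in the Category 5 band.

5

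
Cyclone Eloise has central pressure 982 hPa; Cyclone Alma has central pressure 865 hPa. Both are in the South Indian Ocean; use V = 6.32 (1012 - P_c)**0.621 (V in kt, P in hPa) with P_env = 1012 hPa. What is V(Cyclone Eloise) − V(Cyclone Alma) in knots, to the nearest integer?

-88 kt

Cyclone Eloise: ΔP = 30; V ≈ 6.32 × 30^0.621 ≈ 52.24 kt.
Cyclone Alma: ΔP = 147; V ≈ 6.32 × 147^0.621 ≈ 140.16 kt.
Difference ≈ 52.24 − 140.16 = -87.92 → -88 kt.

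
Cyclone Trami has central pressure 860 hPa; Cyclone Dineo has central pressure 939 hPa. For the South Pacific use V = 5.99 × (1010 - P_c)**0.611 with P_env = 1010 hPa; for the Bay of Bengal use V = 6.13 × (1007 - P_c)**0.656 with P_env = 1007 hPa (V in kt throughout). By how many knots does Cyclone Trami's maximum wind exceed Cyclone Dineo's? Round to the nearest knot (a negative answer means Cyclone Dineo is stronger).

30 kt

Cyclone Trami: ΔP = 150; V ≈ 5.99 × 150^0.611 ≈ 127.94 kt.
Cyclone Dineo: ΔP = 68; V ≈ 6.13 × 68^0.656 ≈ 97.63 kt.
Difference ≈ 127.94 − 97.63 = 30.31 → 30 kt.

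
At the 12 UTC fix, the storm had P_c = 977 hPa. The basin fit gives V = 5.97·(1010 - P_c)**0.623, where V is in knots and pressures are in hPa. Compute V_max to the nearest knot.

ΔP = 1010 − 977 = 33 hPa.
33^0.623 ≈ 8.831.
V ≈ 5.97 × 8.831 ≈ 52.7 kt.

53 kt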